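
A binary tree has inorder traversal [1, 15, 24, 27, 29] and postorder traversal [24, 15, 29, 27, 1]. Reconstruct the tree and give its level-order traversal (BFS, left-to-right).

Inorder:   [1, 15, 24, 27, 29]
Postorder: [24, 15, 29, 27, 1]
Algorithm: postorder visits root last, so walk postorder right-to-left;
each value is the root of the current inorder slice — split it at that
value, recurse on the right subtree first, then the left.
Recursive splits:
  root=1; inorder splits into left=[], right=[15, 24, 27, 29]
  root=27; inorder splits into left=[15, 24], right=[29]
  root=29; inorder splits into left=[], right=[]
  root=15; inorder splits into left=[], right=[24]
  root=24; inorder splits into left=[], right=[]
Reconstructed level-order: [1, 27, 15, 29, 24]


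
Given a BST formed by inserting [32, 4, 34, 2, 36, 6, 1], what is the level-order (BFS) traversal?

Tree insertion order: [32, 4, 34, 2, 36, 6, 1]
Tree (level-order array): [32, 4, 34, 2, 6, None, 36, 1]
BFS from the root, enqueuing left then right child of each popped node:
  queue [32] -> pop 32, enqueue [4, 34], visited so far: [32]
  queue [4, 34] -> pop 4, enqueue [2, 6], visited so far: [32, 4]
  queue [34, 2, 6] -> pop 34, enqueue [36], visited so far: [32, 4, 34]
  queue [2, 6, 36] -> pop 2, enqueue [1], visited so far: [32, 4, 34, 2]
  queue [6, 36, 1] -> pop 6, enqueue [none], visited so far: [32, 4, 34, 2, 6]
  queue [36, 1] -> pop 36, enqueue [none], visited so far: [32, 4, 34, 2, 6, 36]
  queue [1] -> pop 1, enqueue [none], visited so far: [32, 4, 34, 2, 6, 36, 1]
Result: [32, 4, 34, 2, 6, 36, 1]


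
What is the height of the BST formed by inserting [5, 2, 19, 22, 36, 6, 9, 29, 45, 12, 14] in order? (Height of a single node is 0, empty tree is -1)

Insertion order: [5, 2, 19, 22, 36, 6, 9, 29, 45, 12, 14]
Tree (level-order array): [5, 2, 19, None, None, 6, 22, None, 9, None, 36, None, 12, 29, 45, None, 14]
Compute height bottom-up (empty subtree = -1):
  height(2) = 1 + max(-1, -1) = 0
  height(14) = 1 + max(-1, -1) = 0
  height(12) = 1 + max(-1, 0) = 1
  height(9) = 1 + max(-1, 1) = 2
  height(6) = 1 + max(-1, 2) = 3
  height(29) = 1 + max(-1, -1) = 0
  height(45) = 1 + max(-1, -1) = 0
  height(36) = 1 + max(0, 0) = 1
  height(22) = 1 + max(-1, 1) = 2
  height(19) = 1 + max(3, 2) = 4
  height(5) = 1 + max(0, 4) = 5
Height = 5


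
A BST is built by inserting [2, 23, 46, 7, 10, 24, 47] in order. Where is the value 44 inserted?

Starting tree (level order): [2, None, 23, 7, 46, None, 10, 24, 47]
Insertion path: 2 -> 23 -> 46 -> 24
Result: insert 44 as right child of 24
Final tree (level order): [2, None, 23, 7, 46, None, 10, 24, 47, None, None, None, 44]


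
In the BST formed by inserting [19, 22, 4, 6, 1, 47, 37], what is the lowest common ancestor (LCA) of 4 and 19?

Tree insertion order: [19, 22, 4, 6, 1, 47, 37]
Tree (level-order array): [19, 4, 22, 1, 6, None, 47, None, None, None, None, 37]
In a BST, the LCA of p=4, q=19 is the first node v on the
root-to-leaf path with p <= v <= q (go left if both < v, right if both > v).
Walk from root:
  at 19: 4 <= 19 <= 19, this is the LCA
LCA = 19


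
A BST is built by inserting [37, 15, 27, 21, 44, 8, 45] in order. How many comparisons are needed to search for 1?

Search path for 1: 37 -> 15 -> 8
Found: False
Comparisons: 3


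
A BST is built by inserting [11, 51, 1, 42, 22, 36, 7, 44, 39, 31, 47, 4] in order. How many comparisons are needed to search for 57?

Search path for 57: 11 -> 51
Found: False
Comparisons: 2


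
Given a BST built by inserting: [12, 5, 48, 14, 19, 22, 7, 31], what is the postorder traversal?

Tree insertion order: [12, 5, 48, 14, 19, 22, 7, 31]
Tree (level-order array): [12, 5, 48, None, 7, 14, None, None, None, None, 19, None, 22, None, 31]
Postorder traversal: [7, 5, 31, 22, 19, 14, 48, 12]


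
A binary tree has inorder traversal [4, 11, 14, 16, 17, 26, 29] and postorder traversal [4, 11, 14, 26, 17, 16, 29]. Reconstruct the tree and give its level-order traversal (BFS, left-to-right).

Inorder:   [4, 11, 14, 16, 17, 26, 29]
Postorder: [4, 11, 14, 26, 17, 16, 29]
Algorithm: postorder visits root last, so walk postorder right-to-left;
each value is the root of the current inorder slice — split it at that
value, recurse on the right subtree first, then the left.
Recursive splits:
  root=29; inorder splits into left=[4, 11, 14, 16, 17, 26], right=[]
  root=16; inorder splits into left=[4, 11, 14], right=[17, 26]
  root=17; inorder splits into left=[], right=[26]
  root=26; inorder splits into left=[], right=[]
  root=14; inorder splits into left=[4, 11], right=[]
  root=11; inorder splits into left=[4], right=[]
  root=4; inorder splits into left=[], right=[]
Reconstructed level-order: [29, 16, 14, 17, 11, 26, 4]


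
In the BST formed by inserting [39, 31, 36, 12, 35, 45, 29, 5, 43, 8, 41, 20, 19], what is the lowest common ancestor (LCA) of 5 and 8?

Tree insertion order: [39, 31, 36, 12, 35, 45, 29, 5, 43, 8, 41, 20, 19]
Tree (level-order array): [39, 31, 45, 12, 36, 43, None, 5, 29, 35, None, 41, None, None, 8, 20, None, None, None, None, None, None, None, 19]
In a BST, the LCA of p=5, q=8 is the first node v on the
root-to-leaf path with p <= v <= q (go left if both < v, right if both > v).
Walk from root:
  at 39: both 5 and 8 < 39, go left
  at 31: both 5 and 8 < 31, go left
  at 12: both 5 and 8 < 12, go left
  at 5: 5 <= 5 <= 8, this is the LCA
LCA = 5


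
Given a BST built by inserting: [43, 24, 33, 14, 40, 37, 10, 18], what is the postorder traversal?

Tree insertion order: [43, 24, 33, 14, 40, 37, 10, 18]
Tree (level-order array): [43, 24, None, 14, 33, 10, 18, None, 40, None, None, None, None, 37]
Postorder traversal: [10, 18, 14, 37, 40, 33, 24, 43]


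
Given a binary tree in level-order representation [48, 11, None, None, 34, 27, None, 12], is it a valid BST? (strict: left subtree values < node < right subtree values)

Level-order array: [48, 11, None, None, 34, 27, None, 12]
Validate using subtree bounds (lo, hi): at each node, require lo < value < hi,
then recurse left with hi=value and right with lo=value.
Preorder trace (stopping at first violation):
  at node 48 with bounds (-inf, +inf): OK
  at node 11 with bounds (-inf, 48): OK
  at node 34 with bounds (11, 48): OK
  at node 27 with bounds (11, 34): OK
  at node 12 with bounds (11, 27): OK
No violation found at any node.
Result: Valid BST


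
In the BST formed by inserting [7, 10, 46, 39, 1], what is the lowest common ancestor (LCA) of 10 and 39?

Tree insertion order: [7, 10, 46, 39, 1]
Tree (level-order array): [7, 1, 10, None, None, None, 46, 39]
In a BST, the LCA of p=10, q=39 is the first node v on the
root-to-leaf path with p <= v <= q (go left if both < v, right if both > v).
Walk from root:
  at 7: both 10 and 39 > 7, go right
  at 10: 10 <= 10 <= 39, this is the LCA
LCA = 10


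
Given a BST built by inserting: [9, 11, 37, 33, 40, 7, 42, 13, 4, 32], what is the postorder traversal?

Tree insertion order: [9, 11, 37, 33, 40, 7, 42, 13, 4, 32]
Tree (level-order array): [9, 7, 11, 4, None, None, 37, None, None, 33, 40, 13, None, None, 42, None, 32]
Postorder traversal: [4, 7, 32, 13, 33, 42, 40, 37, 11, 9]


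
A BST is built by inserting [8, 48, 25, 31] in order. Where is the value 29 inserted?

Starting tree (level order): [8, None, 48, 25, None, None, 31]
Insertion path: 8 -> 48 -> 25 -> 31
Result: insert 29 as left child of 31
Final tree (level order): [8, None, 48, 25, None, None, 31, 29]


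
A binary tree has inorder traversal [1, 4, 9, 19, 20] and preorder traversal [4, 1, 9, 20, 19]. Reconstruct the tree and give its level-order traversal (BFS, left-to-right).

Inorder:  [1, 4, 9, 19, 20]
Preorder: [4, 1, 9, 20, 19]
Algorithm: preorder visits root first, so consume preorder in order;
for each root, split the current inorder slice at that value into
left-subtree inorder and right-subtree inorder, then recurse.
Recursive splits:
  root=4; inorder splits into left=[1], right=[9, 19, 20]
  root=1; inorder splits into left=[], right=[]
  root=9; inorder splits into left=[], right=[19, 20]
  root=20; inorder splits into left=[19], right=[]
  root=19; inorder splits into left=[], right=[]
Reconstructed level-order: [4, 1, 9, 20, 19]


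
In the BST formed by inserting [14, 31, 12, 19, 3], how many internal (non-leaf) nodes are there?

Tree built from: [14, 31, 12, 19, 3]
Tree (level-order array): [14, 12, 31, 3, None, 19]
Rule: An internal node has at least one child.
Per-node child counts:
  node 14: 2 child(ren)
  node 12: 1 child(ren)
  node 3: 0 child(ren)
  node 31: 1 child(ren)
  node 19: 0 child(ren)
Matching nodes: [14, 12, 31]
Count of internal (non-leaf) nodes: 3


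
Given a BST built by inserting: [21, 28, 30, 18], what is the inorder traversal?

Tree insertion order: [21, 28, 30, 18]
Tree (level-order array): [21, 18, 28, None, None, None, 30]
Inorder traversal: [18, 21, 28, 30]


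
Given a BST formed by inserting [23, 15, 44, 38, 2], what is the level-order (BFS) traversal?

Tree insertion order: [23, 15, 44, 38, 2]
Tree (level-order array): [23, 15, 44, 2, None, 38]
BFS from the root, enqueuing left then right child of each popped node:
  queue [23] -> pop 23, enqueue [15, 44], visited so far: [23]
  queue [15, 44] -> pop 15, enqueue [2], visited so far: [23, 15]
  queue [44, 2] -> pop 44, enqueue [38], visited so far: [23, 15, 44]
  queue [2, 38] -> pop 2, enqueue [none], visited so far: [23, 15, 44, 2]
  queue [38] -> pop 38, enqueue [none], visited so far: [23, 15, 44, 2, 38]
Result: [23, 15, 44, 2, 38]


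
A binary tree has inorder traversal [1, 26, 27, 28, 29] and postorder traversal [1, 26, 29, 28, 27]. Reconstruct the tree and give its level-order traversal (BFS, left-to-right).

Inorder:   [1, 26, 27, 28, 29]
Postorder: [1, 26, 29, 28, 27]
Algorithm: postorder visits root last, so walk postorder right-to-left;
each value is the root of the current inorder slice — split it at that
value, recurse on the right subtree first, then the left.
Recursive splits:
  root=27; inorder splits into left=[1, 26], right=[28, 29]
  root=28; inorder splits into left=[], right=[29]
  root=29; inorder splits into left=[], right=[]
  root=26; inorder splits into left=[1], right=[]
  root=1; inorder splits into left=[], right=[]
Reconstructed level-order: [27, 26, 28, 1, 29]


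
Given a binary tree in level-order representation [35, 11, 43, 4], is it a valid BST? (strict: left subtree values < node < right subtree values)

Level-order array: [35, 11, 43, 4]
Validate using subtree bounds (lo, hi): at each node, require lo < value < hi,
then recurse left with hi=value and right with lo=value.
Preorder trace (stopping at first violation):
  at node 35 with bounds (-inf, +inf): OK
  at node 11 with bounds (-inf, 35): OK
  at node 4 with bounds (-inf, 11): OK
  at node 43 with bounds (35, +inf): OK
No violation found at any node.
Result: Valid BST


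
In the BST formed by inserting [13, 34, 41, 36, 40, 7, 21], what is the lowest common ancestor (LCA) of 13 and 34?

Tree insertion order: [13, 34, 41, 36, 40, 7, 21]
Tree (level-order array): [13, 7, 34, None, None, 21, 41, None, None, 36, None, None, 40]
In a BST, the LCA of p=13, q=34 is the first node v on the
root-to-leaf path with p <= v <= q (go left if both < v, right if both > v).
Walk from root:
  at 13: 13 <= 13 <= 34, this is the LCA
LCA = 13


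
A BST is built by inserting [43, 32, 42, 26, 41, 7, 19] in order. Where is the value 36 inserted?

Starting tree (level order): [43, 32, None, 26, 42, 7, None, 41, None, None, 19]
Insertion path: 43 -> 32 -> 42 -> 41
Result: insert 36 as left child of 41
Final tree (level order): [43, 32, None, 26, 42, 7, None, 41, None, None, 19, 36]


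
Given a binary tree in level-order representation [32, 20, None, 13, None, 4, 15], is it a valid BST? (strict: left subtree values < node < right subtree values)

Level-order array: [32, 20, None, 13, None, 4, 15]
Validate using subtree bounds (lo, hi): at each node, require lo < value < hi,
then recurse left with hi=value and right with lo=value.
Preorder trace (stopping at first violation):
  at node 32 with bounds (-inf, +inf): OK
  at node 20 with bounds (-inf, 32): OK
  at node 13 with bounds (-inf, 20): OK
  at node 4 with bounds (-inf, 13): OK
  at node 15 with bounds (13, 20): OK
No violation found at any node.
Result: Valid BST


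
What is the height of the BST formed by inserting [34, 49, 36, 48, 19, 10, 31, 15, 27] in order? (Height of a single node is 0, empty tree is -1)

Insertion order: [34, 49, 36, 48, 19, 10, 31, 15, 27]
Tree (level-order array): [34, 19, 49, 10, 31, 36, None, None, 15, 27, None, None, 48]
Compute height bottom-up (empty subtree = -1):
  height(15) = 1 + max(-1, -1) = 0
  height(10) = 1 + max(-1, 0) = 1
  height(27) = 1 + max(-1, -1) = 0
  height(31) = 1 + max(0, -1) = 1
  height(19) = 1 + max(1, 1) = 2
  height(48) = 1 + max(-1, -1) = 0
  height(36) = 1 + max(-1, 0) = 1
  height(49) = 1 + max(1, -1) = 2
  height(34) = 1 + max(2, 2) = 3
Height = 3


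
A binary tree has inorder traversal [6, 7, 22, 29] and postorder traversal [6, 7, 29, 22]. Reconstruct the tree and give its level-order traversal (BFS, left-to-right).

Inorder:   [6, 7, 22, 29]
Postorder: [6, 7, 29, 22]
Algorithm: postorder visits root last, so walk postorder right-to-left;
each value is the root of the current inorder slice — split it at that
value, recurse on the right subtree first, then the left.
Recursive splits:
  root=22; inorder splits into left=[6, 7], right=[29]
  root=29; inorder splits into left=[], right=[]
  root=7; inorder splits into left=[6], right=[]
  root=6; inorder splits into left=[], right=[]
Reconstructed level-order: [22, 7, 29, 6]


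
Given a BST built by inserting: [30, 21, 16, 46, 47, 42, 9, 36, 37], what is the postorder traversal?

Tree insertion order: [30, 21, 16, 46, 47, 42, 9, 36, 37]
Tree (level-order array): [30, 21, 46, 16, None, 42, 47, 9, None, 36, None, None, None, None, None, None, 37]
Postorder traversal: [9, 16, 21, 37, 36, 42, 47, 46, 30]


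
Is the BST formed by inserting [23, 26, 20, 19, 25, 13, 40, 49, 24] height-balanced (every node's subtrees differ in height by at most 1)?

Tree (level-order array): [23, 20, 26, 19, None, 25, 40, 13, None, 24, None, None, 49]
Definition: a tree is height-balanced if, at every node, |h(left) - h(right)| <= 1 (empty subtree has height -1).
Bottom-up per-node check:
  node 13: h_left=-1, h_right=-1, diff=0 [OK], height=0
  node 19: h_left=0, h_right=-1, diff=1 [OK], height=1
  node 20: h_left=1, h_right=-1, diff=2 [FAIL (|1--1|=2 > 1)], height=2
  node 24: h_left=-1, h_right=-1, diff=0 [OK], height=0
  node 25: h_left=0, h_right=-1, diff=1 [OK], height=1
  node 49: h_left=-1, h_right=-1, diff=0 [OK], height=0
  node 40: h_left=-1, h_right=0, diff=1 [OK], height=1
  node 26: h_left=1, h_right=1, diff=0 [OK], height=2
  node 23: h_left=2, h_right=2, diff=0 [OK], height=3
Node 20 violates the condition: |1 - -1| = 2 > 1.
Result: Not balanced


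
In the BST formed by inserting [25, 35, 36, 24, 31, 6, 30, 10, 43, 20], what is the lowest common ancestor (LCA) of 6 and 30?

Tree insertion order: [25, 35, 36, 24, 31, 6, 30, 10, 43, 20]
Tree (level-order array): [25, 24, 35, 6, None, 31, 36, None, 10, 30, None, None, 43, None, 20]
In a BST, the LCA of p=6, q=30 is the first node v on the
root-to-leaf path with p <= v <= q (go left if both < v, right if both > v).
Walk from root:
  at 25: 6 <= 25 <= 30, this is the LCA
LCA = 25


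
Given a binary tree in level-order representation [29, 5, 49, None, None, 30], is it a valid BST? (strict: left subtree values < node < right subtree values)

Level-order array: [29, 5, 49, None, None, 30]
Validate using subtree bounds (lo, hi): at each node, require lo < value < hi,
then recurse left with hi=value and right with lo=value.
Preorder trace (stopping at first violation):
  at node 29 with bounds (-inf, +inf): OK
  at node 5 with bounds (-inf, 29): OK
  at node 49 with bounds (29, +inf): OK
  at node 30 with bounds (29, 49): OK
No violation found at any node.
Result: Valid BST


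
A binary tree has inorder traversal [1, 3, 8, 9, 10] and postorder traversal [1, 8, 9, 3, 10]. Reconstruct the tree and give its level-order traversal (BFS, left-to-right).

Inorder:   [1, 3, 8, 9, 10]
Postorder: [1, 8, 9, 3, 10]
Algorithm: postorder visits root last, so walk postorder right-to-left;
each value is the root of the current inorder slice — split it at that
value, recurse on the right subtree first, then the left.
Recursive splits:
  root=10; inorder splits into left=[1, 3, 8, 9], right=[]
  root=3; inorder splits into left=[1], right=[8, 9]
  root=9; inorder splits into left=[8], right=[]
  root=8; inorder splits into left=[], right=[]
  root=1; inorder splits into left=[], right=[]
Reconstructed level-order: [10, 3, 1, 9, 8]


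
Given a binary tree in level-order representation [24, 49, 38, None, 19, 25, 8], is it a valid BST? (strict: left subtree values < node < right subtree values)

Level-order array: [24, 49, 38, None, 19, 25, 8]
Validate using subtree bounds (lo, hi): at each node, require lo < value < hi,
then recurse left with hi=value and right with lo=value.
Preorder trace (stopping at first violation):
  at node 24 with bounds (-inf, +inf): OK
  at node 49 with bounds (-inf, 24): VIOLATION
Node 49 violates its bound: not (-inf < 49 < 24).
Result: Not a valid BST


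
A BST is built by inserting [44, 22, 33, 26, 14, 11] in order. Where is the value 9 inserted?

Starting tree (level order): [44, 22, None, 14, 33, 11, None, 26]
Insertion path: 44 -> 22 -> 14 -> 11
Result: insert 9 as left child of 11
Final tree (level order): [44, 22, None, 14, 33, 11, None, 26, None, 9]


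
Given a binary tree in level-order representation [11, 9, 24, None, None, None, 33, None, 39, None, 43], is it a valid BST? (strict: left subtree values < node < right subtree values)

Level-order array: [11, 9, 24, None, None, None, 33, None, 39, None, 43]
Validate using subtree bounds (lo, hi): at each node, require lo < value < hi,
then recurse left with hi=value and right with lo=value.
Preorder trace (stopping at first violation):
  at node 11 with bounds (-inf, +inf): OK
  at node 9 with bounds (-inf, 11): OK
  at node 24 with bounds (11, +inf): OK
  at node 33 with bounds (24, +inf): OK
  at node 39 with bounds (33, +inf): OK
  at node 43 with bounds (39, +inf): OK
No violation found at any node.
Result: Valid BST


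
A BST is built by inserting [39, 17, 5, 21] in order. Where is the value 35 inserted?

Starting tree (level order): [39, 17, None, 5, 21]
Insertion path: 39 -> 17 -> 21
Result: insert 35 as right child of 21
Final tree (level order): [39, 17, None, 5, 21, None, None, None, 35]


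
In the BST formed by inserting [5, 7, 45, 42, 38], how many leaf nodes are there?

Tree built from: [5, 7, 45, 42, 38]
Tree (level-order array): [5, None, 7, None, 45, 42, None, 38]
Rule: A leaf has 0 children.
Per-node child counts:
  node 5: 1 child(ren)
  node 7: 1 child(ren)
  node 45: 1 child(ren)
  node 42: 1 child(ren)
  node 38: 0 child(ren)
Matching nodes: [38]
Count of leaf nodes: 1


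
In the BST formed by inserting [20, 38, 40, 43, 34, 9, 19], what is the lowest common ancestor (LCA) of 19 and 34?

Tree insertion order: [20, 38, 40, 43, 34, 9, 19]
Tree (level-order array): [20, 9, 38, None, 19, 34, 40, None, None, None, None, None, 43]
In a BST, the LCA of p=19, q=34 is the first node v on the
root-to-leaf path with p <= v <= q (go left if both < v, right if both > v).
Walk from root:
  at 20: 19 <= 20 <= 34, this is the LCA
LCA = 20


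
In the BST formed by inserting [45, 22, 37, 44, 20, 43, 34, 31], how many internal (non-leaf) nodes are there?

Tree built from: [45, 22, 37, 44, 20, 43, 34, 31]
Tree (level-order array): [45, 22, None, 20, 37, None, None, 34, 44, 31, None, 43]
Rule: An internal node has at least one child.
Per-node child counts:
  node 45: 1 child(ren)
  node 22: 2 child(ren)
  node 20: 0 child(ren)
  node 37: 2 child(ren)
  node 34: 1 child(ren)
  node 31: 0 child(ren)
  node 44: 1 child(ren)
  node 43: 0 child(ren)
Matching nodes: [45, 22, 37, 34, 44]
Count of internal (non-leaf) nodes: 5


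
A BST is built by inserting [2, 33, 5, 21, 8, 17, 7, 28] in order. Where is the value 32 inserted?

Starting tree (level order): [2, None, 33, 5, None, None, 21, 8, 28, 7, 17]
Insertion path: 2 -> 33 -> 5 -> 21 -> 28
Result: insert 32 as right child of 28
Final tree (level order): [2, None, 33, 5, None, None, 21, 8, 28, 7, 17, None, 32]


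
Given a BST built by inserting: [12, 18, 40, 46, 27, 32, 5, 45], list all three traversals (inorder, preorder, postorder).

Tree insertion order: [12, 18, 40, 46, 27, 32, 5, 45]
Tree (level-order array): [12, 5, 18, None, None, None, 40, 27, 46, None, 32, 45]
Inorder (L, root, R): [5, 12, 18, 27, 32, 40, 45, 46]
Preorder (root, L, R): [12, 5, 18, 40, 27, 32, 46, 45]
Postorder (L, R, root): [5, 32, 27, 45, 46, 40, 18, 12]


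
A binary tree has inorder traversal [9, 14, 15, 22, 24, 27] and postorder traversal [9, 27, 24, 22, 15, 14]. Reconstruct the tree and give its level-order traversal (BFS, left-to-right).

Inorder:   [9, 14, 15, 22, 24, 27]
Postorder: [9, 27, 24, 22, 15, 14]
Algorithm: postorder visits root last, so walk postorder right-to-left;
each value is the root of the current inorder slice — split it at that
value, recurse on the right subtree first, then the left.
Recursive splits:
  root=14; inorder splits into left=[9], right=[15, 22, 24, 27]
  root=15; inorder splits into left=[], right=[22, 24, 27]
  root=22; inorder splits into left=[], right=[24, 27]
  root=24; inorder splits into left=[], right=[27]
  root=27; inorder splits into left=[], right=[]
  root=9; inorder splits into left=[], right=[]
Reconstructed level-order: [14, 9, 15, 22, 24, 27]


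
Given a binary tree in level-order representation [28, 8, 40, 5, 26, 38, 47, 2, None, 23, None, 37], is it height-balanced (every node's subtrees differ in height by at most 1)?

Tree (level-order array): [28, 8, 40, 5, 26, 38, 47, 2, None, 23, None, 37]
Definition: a tree is height-balanced if, at every node, |h(left) - h(right)| <= 1 (empty subtree has height -1).
Bottom-up per-node check:
  node 2: h_left=-1, h_right=-1, diff=0 [OK], height=0
  node 5: h_left=0, h_right=-1, diff=1 [OK], height=1
  node 23: h_left=-1, h_right=-1, diff=0 [OK], height=0
  node 26: h_left=0, h_right=-1, diff=1 [OK], height=1
  node 8: h_left=1, h_right=1, diff=0 [OK], height=2
  node 37: h_left=-1, h_right=-1, diff=0 [OK], height=0
  node 38: h_left=0, h_right=-1, diff=1 [OK], height=1
  node 47: h_left=-1, h_right=-1, diff=0 [OK], height=0
  node 40: h_left=1, h_right=0, diff=1 [OK], height=2
  node 28: h_left=2, h_right=2, diff=0 [OK], height=3
All nodes satisfy the balance condition.
Result: Balanced


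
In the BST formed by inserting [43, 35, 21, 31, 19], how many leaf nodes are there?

Tree built from: [43, 35, 21, 31, 19]
Tree (level-order array): [43, 35, None, 21, None, 19, 31]
Rule: A leaf has 0 children.
Per-node child counts:
  node 43: 1 child(ren)
  node 35: 1 child(ren)
  node 21: 2 child(ren)
  node 19: 0 child(ren)
  node 31: 0 child(ren)
Matching nodes: [19, 31]
Count of leaf nodes: 2


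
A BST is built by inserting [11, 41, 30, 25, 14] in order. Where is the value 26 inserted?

Starting tree (level order): [11, None, 41, 30, None, 25, None, 14]
Insertion path: 11 -> 41 -> 30 -> 25
Result: insert 26 as right child of 25
Final tree (level order): [11, None, 41, 30, None, 25, None, 14, 26]


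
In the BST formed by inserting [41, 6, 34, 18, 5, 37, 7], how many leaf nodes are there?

Tree built from: [41, 6, 34, 18, 5, 37, 7]
Tree (level-order array): [41, 6, None, 5, 34, None, None, 18, 37, 7]
Rule: A leaf has 0 children.
Per-node child counts:
  node 41: 1 child(ren)
  node 6: 2 child(ren)
  node 5: 0 child(ren)
  node 34: 2 child(ren)
  node 18: 1 child(ren)
  node 7: 0 child(ren)
  node 37: 0 child(ren)
Matching nodes: [5, 7, 37]
Count of leaf nodes: 3


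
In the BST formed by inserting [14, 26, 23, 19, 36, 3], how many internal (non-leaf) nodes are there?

Tree built from: [14, 26, 23, 19, 36, 3]
Tree (level-order array): [14, 3, 26, None, None, 23, 36, 19]
Rule: An internal node has at least one child.
Per-node child counts:
  node 14: 2 child(ren)
  node 3: 0 child(ren)
  node 26: 2 child(ren)
  node 23: 1 child(ren)
  node 19: 0 child(ren)
  node 36: 0 child(ren)
Matching nodes: [14, 26, 23]
Count of internal (non-leaf) nodes: 3


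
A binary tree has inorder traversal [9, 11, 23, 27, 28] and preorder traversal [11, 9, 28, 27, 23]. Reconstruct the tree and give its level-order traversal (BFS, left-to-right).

Inorder:  [9, 11, 23, 27, 28]
Preorder: [11, 9, 28, 27, 23]
Algorithm: preorder visits root first, so consume preorder in order;
for each root, split the current inorder slice at that value into
left-subtree inorder and right-subtree inorder, then recurse.
Recursive splits:
  root=11; inorder splits into left=[9], right=[23, 27, 28]
  root=9; inorder splits into left=[], right=[]
  root=28; inorder splits into left=[23, 27], right=[]
  root=27; inorder splits into left=[23], right=[]
  root=23; inorder splits into left=[], right=[]
Reconstructed level-order: [11, 9, 28, 27, 23]


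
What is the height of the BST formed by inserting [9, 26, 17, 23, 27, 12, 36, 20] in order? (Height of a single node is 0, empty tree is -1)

Insertion order: [9, 26, 17, 23, 27, 12, 36, 20]
Tree (level-order array): [9, None, 26, 17, 27, 12, 23, None, 36, None, None, 20]
Compute height bottom-up (empty subtree = -1):
  height(12) = 1 + max(-1, -1) = 0
  height(20) = 1 + max(-1, -1) = 0
  height(23) = 1 + max(0, -1) = 1
  height(17) = 1 + max(0, 1) = 2
  height(36) = 1 + max(-1, -1) = 0
  height(27) = 1 + max(-1, 0) = 1
  height(26) = 1 + max(2, 1) = 3
  height(9) = 1 + max(-1, 3) = 4
Height = 4


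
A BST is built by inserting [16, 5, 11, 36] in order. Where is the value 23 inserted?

Starting tree (level order): [16, 5, 36, None, 11]
Insertion path: 16 -> 36
Result: insert 23 as left child of 36
Final tree (level order): [16, 5, 36, None, 11, 23]


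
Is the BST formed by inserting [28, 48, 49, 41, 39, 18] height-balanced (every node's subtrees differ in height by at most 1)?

Tree (level-order array): [28, 18, 48, None, None, 41, 49, 39]
Definition: a tree is height-balanced if, at every node, |h(left) - h(right)| <= 1 (empty subtree has height -1).
Bottom-up per-node check:
  node 18: h_left=-1, h_right=-1, diff=0 [OK], height=0
  node 39: h_left=-1, h_right=-1, diff=0 [OK], height=0
  node 41: h_left=0, h_right=-1, diff=1 [OK], height=1
  node 49: h_left=-1, h_right=-1, diff=0 [OK], height=0
  node 48: h_left=1, h_right=0, diff=1 [OK], height=2
  node 28: h_left=0, h_right=2, diff=2 [FAIL (|0-2|=2 > 1)], height=3
Node 28 violates the condition: |0 - 2| = 2 > 1.
Result: Not balanced


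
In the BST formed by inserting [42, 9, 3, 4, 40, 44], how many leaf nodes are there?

Tree built from: [42, 9, 3, 4, 40, 44]
Tree (level-order array): [42, 9, 44, 3, 40, None, None, None, 4]
Rule: A leaf has 0 children.
Per-node child counts:
  node 42: 2 child(ren)
  node 9: 2 child(ren)
  node 3: 1 child(ren)
  node 4: 0 child(ren)
  node 40: 0 child(ren)
  node 44: 0 child(ren)
Matching nodes: [4, 40, 44]
Count of leaf nodes: 3


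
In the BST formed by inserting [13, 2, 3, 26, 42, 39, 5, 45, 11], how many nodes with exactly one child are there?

Tree built from: [13, 2, 3, 26, 42, 39, 5, 45, 11]
Tree (level-order array): [13, 2, 26, None, 3, None, 42, None, 5, 39, 45, None, 11]
Rule: These are nodes with exactly 1 non-null child.
Per-node child counts:
  node 13: 2 child(ren)
  node 2: 1 child(ren)
  node 3: 1 child(ren)
  node 5: 1 child(ren)
  node 11: 0 child(ren)
  node 26: 1 child(ren)
  node 42: 2 child(ren)
  node 39: 0 child(ren)
  node 45: 0 child(ren)
Matching nodes: [2, 3, 5, 26]
Count of nodes with exactly one child: 4


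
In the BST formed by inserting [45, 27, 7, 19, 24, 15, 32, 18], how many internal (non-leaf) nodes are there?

Tree built from: [45, 27, 7, 19, 24, 15, 32, 18]
Tree (level-order array): [45, 27, None, 7, 32, None, 19, None, None, 15, 24, None, 18]
Rule: An internal node has at least one child.
Per-node child counts:
  node 45: 1 child(ren)
  node 27: 2 child(ren)
  node 7: 1 child(ren)
  node 19: 2 child(ren)
  node 15: 1 child(ren)
  node 18: 0 child(ren)
  node 24: 0 child(ren)
  node 32: 0 child(ren)
Matching nodes: [45, 27, 7, 19, 15]
Count of internal (non-leaf) nodes: 5


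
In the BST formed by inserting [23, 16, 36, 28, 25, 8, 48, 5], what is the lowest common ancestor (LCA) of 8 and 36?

Tree insertion order: [23, 16, 36, 28, 25, 8, 48, 5]
Tree (level-order array): [23, 16, 36, 8, None, 28, 48, 5, None, 25]
In a BST, the LCA of p=8, q=36 is the first node v on the
root-to-leaf path with p <= v <= q (go left if both < v, right if both > v).
Walk from root:
  at 23: 8 <= 23 <= 36, this is the LCA
LCA = 23


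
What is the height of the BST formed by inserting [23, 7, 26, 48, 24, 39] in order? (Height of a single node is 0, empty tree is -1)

Insertion order: [23, 7, 26, 48, 24, 39]
Tree (level-order array): [23, 7, 26, None, None, 24, 48, None, None, 39]
Compute height bottom-up (empty subtree = -1):
  height(7) = 1 + max(-1, -1) = 0
  height(24) = 1 + max(-1, -1) = 0
  height(39) = 1 + max(-1, -1) = 0
  height(48) = 1 + max(0, -1) = 1
  height(26) = 1 + max(0, 1) = 2
  height(23) = 1 + max(0, 2) = 3
Height = 3


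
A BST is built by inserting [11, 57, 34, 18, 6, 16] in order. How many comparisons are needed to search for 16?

Search path for 16: 11 -> 57 -> 34 -> 18 -> 16
Found: True
Comparisons: 5


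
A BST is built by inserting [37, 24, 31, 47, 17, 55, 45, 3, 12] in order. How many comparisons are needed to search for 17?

Search path for 17: 37 -> 24 -> 17
Found: True
Comparisons: 3


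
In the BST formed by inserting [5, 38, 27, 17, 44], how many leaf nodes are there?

Tree built from: [5, 38, 27, 17, 44]
Tree (level-order array): [5, None, 38, 27, 44, 17]
Rule: A leaf has 0 children.
Per-node child counts:
  node 5: 1 child(ren)
  node 38: 2 child(ren)
  node 27: 1 child(ren)
  node 17: 0 child(ren)
  node 44: 0 child(ren)
Matching nodes: [17, 44]
Count of leaf nodes: 2


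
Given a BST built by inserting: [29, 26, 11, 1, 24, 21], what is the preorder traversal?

Tree insertion order: [29, 26, 11, 1, 24, 21]
Tree (level-order array): [29, 26, None, 11, None, 1, 24, None, None, 21]
Preorder traversal: [29, 26, 11, 1, 24, 21]


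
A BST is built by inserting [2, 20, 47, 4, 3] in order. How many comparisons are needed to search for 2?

Search path for 2: 2
Found: True
Comparisons: 1


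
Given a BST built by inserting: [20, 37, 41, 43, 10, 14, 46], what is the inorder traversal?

Tree insertion order: [20, 37, 41, 43, 10, 14, 46]
Tree (level-order array): [20, 10, 37, None, 14, None, 41, None, None, None, 43, None, 46]
Inorder traversal: [10, 14, 20, 37, 41, 43, 46]


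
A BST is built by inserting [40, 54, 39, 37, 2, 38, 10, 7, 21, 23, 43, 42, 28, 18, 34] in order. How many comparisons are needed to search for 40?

Search path for 40: 40
Found: True
Comparisons: 1


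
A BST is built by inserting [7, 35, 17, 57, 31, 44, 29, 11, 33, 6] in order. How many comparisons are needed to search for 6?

Search path for 6: 7 -> 6
Found: True
Comparisons: 2


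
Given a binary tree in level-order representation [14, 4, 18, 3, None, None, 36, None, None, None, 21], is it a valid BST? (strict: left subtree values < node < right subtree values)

Level-order array: [14, 4, 18, 3, None, None, 36, None, None, None, 21]
Validate using subtree bounds (lo, hi): at each node, require lo < value < hi,
then recurse left with hi=value and right with lo=value.
Preorder trace (stopping at first violation):
  at node 14 with bounds (-inf, +inf): OK
  at node 4 with bounds (-inf, 14): OK
  at node 3 with bounds (-inf, 4): OK
  at node 18 with bounds (14, +inf): OK
  at node 36 with bounds (18, +inf): OK
  at node 21 with bounds (36, +inf): VIOLATION
Node 21 violates its bound: not (36 < 21 < +inf).
Result: Not a valid BST


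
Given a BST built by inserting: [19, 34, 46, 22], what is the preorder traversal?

Tree insertion order: [19, 34, 46, 22]
Tree (level-order array): [19, None, 34, 22, 46]
Preorder traversal: [19, 34, 22, 46]


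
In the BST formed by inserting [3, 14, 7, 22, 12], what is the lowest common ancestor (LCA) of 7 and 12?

Tree insertion order: [3, 14, 7, 22, 12]
Tree (level-order array): [3, None, 14, 7, 22, None, 12]
In a BST, the LCA of p=7, q=12 is the first node v on the
root-to-leaf path with p <= v <= q (go left if both < v, right if both > v).
Walk from root:
  at 3: both 7 and 12 > 3, go right
  at 14: both 7 and 12 < 14, go left
  at 7: 7 <= 7 <= 12, this is the LCA
LCA = 7


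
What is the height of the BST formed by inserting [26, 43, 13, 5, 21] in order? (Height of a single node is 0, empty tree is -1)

Insertion order: [26, 43, 13, 5, 21]
Tree (level-order array): [26, 13, 43, 5, 21]
Compute height bottom-up (empty subtree = -1):
  height(5) = 1 + max(-1, -1) = 0
  height(21) = 1 + max(-1, -1) = 0
  height(13) = 1 + max(0, 0) = 1
  height(43) = 1 + max(-1, -1) = 0
  height(26) = 1 + max(1, 0) = 2
Height = 2


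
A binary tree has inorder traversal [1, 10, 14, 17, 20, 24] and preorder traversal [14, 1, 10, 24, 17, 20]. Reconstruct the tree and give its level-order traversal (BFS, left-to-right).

Inorder:  [1, 10, 14, 17, 20, 24]
Preorder: [14, 1, 10, 24, 17, 20]
Algorithm: preorder visits root first, so consume preorder in order;
for each root, split the current inorder slice at that value into
left-subtree inorder and right-subtree inorder, then recurse.
Recursive splits:
  root=14; inorder splits into left=[1, 10], right=[17, 20, 24]
  root=1; inorder splits into left=[], right=[10]
  root=10; inorder splits into left=[], right=[]
  root=24; inorder splits into left=[17, 20], right=[]
  root=17; inorder splits into left=[], right=[20]
  root=20; inorder splits into left=[], right=[]
Reconstructed level-order: [14, 1, 24, 10, 17, 20]


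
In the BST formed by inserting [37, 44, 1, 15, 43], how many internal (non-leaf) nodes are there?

Tree built from: [37, 44, 1, 15, 43]
Tree (level-order array): [37, 1, 44, None, 15, 43]
Rule: An internal node has at least one child.
Per-node child counts:
  node 37: 2 child(ren)
  node 1: 1 child(ren)
  node 15: 0 child(ren)
  node 44: 1 child(ren)
  node 43: 0 child(ren)
Matching nodes: [37, 1, 44]
Count of internal (non-leaf) nodes: 3


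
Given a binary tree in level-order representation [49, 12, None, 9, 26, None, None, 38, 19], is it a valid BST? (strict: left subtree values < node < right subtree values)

Level-order array: [49, 12, None, 9, 26, None, None, 38, 19]
Validate using subtree bounds (lo, hi): at each node, require lo < value < hi,
then recurse left with hi=value and right with lo=value.
Preorder trace (stopping at first violation):
  at node 49 with bounds (-inf, +inf): OK
  at node 12 with bounds (-inf, 49): OK
  at node 9 with bounds (-inf, 12): OK
  at node 26 with bounds (12, 49): OK
  at node 38 with bounds (12, 26): VIOLATION
Node 38 violates its bound: not (12 < 38 < 26).
Result: Not a valid BST


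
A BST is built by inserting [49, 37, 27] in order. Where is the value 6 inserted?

Starting tree (level order): [49, 37, None, 27]
Insertion path: 49 -> 37 -> 27
Result: insert 6 as left child of 27
Final tree (level order): [49, 37, None, 27, None, 6]


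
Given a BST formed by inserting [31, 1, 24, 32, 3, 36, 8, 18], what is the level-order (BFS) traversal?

Tree insertion order: [31, 1, 24, 32, 3, 36, 8, 18]
Tree (level-order array): [31, 1, 32, None, 24, None, 36, 3, None, None, None, None, 8, None, 18]
BFS from the root, enqueuing left then right child of each popped node:
  queue [31] -> pop 31, enqueue [1, 32], visited so far: [31]
  queue [1, 32] -> pop 1, enqueue [24], visited so far: [31, 1]
  queue [32, 24] -> pop 32, enqueue [36], visited so far: [31, 1, 32]
  queue [24, 36] -> pop 24, enqueue [3], visited so far: [31, 1, 32, 24]
  queue [36, 3] -> pop 36, enqueue [none], visited so far: [31, 1, 32, 24, 36]
  queue [3] -> pop 3, enqueue [8], visited so far: [31, 1, 32, 24, 36, 3]
  queue [8] -> pop 8, enqueue [18], visited so far: [31, 1, 32, 24, 36, 3, 8]
  queue [18] -> pop 18, enqueue [none], visited so far: [31, 1, 32, 24, 36, 3, 8, 18]
Result: [31, 1, 32, 24, 36, 3, 8, 18]


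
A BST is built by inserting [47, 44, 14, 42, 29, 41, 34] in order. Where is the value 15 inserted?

Starting tree (level order): [47, 44, None, 14, None, None, 42, 29, None, None, 41, 34]
Insertion path: 47 -> 44 -> 14 -> 42 -> 29
Result: insert 15 as left child of 29
Final tree (level order): [47, 44, None, 14, None, None, 42, 29, None, 15, 41, None, None, 34]


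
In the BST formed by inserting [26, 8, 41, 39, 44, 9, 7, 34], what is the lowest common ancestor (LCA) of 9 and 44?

Tree insertion order: [26, 8, 41, 39, 44, 9, 7, 34]
Tree (level-order array): [26, 8, 41, 7, 9, 39, 44, None, None, None, None, 34]
In a BST, the LCA of p=9, q=44 is the first node v on the
root-to-leaf path with p <= v <= q (go left if both < v, right if both > v).
Walk from root:
  at 26: 9 <= 26 <= 44, this is the LCA
LCA = 26


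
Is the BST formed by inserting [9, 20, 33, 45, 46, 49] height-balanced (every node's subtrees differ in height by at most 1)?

Tree (level-order array): [9, None, 20, None, 33, None, 45, None, 46, None, 49]
Definition: a tree is height-balanced if, at every node, |h(left) - h(right)| <= 1 (empty subtree has height -1).
Bottom-up per-node check:
  node 49: h_left=-1, h_right=-1, diff=0 [OK], height=0
  node 46: h_left=-1, h_right=0, diff=1 [OK], height=1
  node 45: h_left=-1, h_right=1, diff=2 [FAIL (|-1-1|=2 > 1)], height=2
  node 33: h_left=-1, h_right=2, diff=3 [FAIL (|-1-2|=3 > 1)], height=3
  node 20: h_left=-1, h_right=3, diff=4 [FAIL (|-1-3|=4 > 1)], height=4
  node 9: h_left=-1, h_right=4, diff=5 [FAIL (|-1-4|=5 > 1)], height=5
Node 45 violates the condition: |-1 - 1| = 2 > 1.
Result: Not balanced


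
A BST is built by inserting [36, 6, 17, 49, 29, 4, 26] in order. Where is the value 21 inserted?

Starting tree (level order): [36, 6, 49, 4, 17, None, None, None, None, None, 29, 26]
Insertion path: 36 -> 6 -> 17 -> 29 -> 26
Result: insert 21 as left child of 26
Final tree (level order): [36, 6, 49, 4, 17, None, None, None, None, None, 29, 26, None, 21]


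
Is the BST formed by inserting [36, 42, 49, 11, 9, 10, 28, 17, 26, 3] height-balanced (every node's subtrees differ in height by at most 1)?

Tree (level-order array): [36, 11, 42, 9, 28, None, 49, 3, 10, 17, None, None, None, None, None, None, None, None, 26]
Definition: a tree is height-balanced if, at every node, |h(left) - h(right)| <= 1 (empty subtree has height -1).
Bottom-up per-node check:
  node 3: h_left=-1, h_right=-1, diff=0 [OK], height=0
  node 10: h_left=-1, h_right=-1, diff=0 [OK], height=0
  node 9: h_left=0, h_right=0, diff=0 [OK], height=1
  node 26: h_left=-1, h_right=-1, diff=0 [OK], height=0
  node 17: h_left=-1, h_right=0, diff=1 [OK], height=1
  node 28: h_left=1, h_right=-1, diff=2 [FAIL (|1--1|=2 > 1)], height=2
  node 11: h_left=1, h_right=2, diff=1 [OK], height=3
  node 49: h_left=-1, h_right=-1, diff=0 [OK], height=0
  node 42: h_left=-1, h_right=0, diff=1 [OK], height=1
  node 36: h_left=3, h_right=1, diff=2 [FAIL (|3-1|=2 > 1)], height=4
Node 28 violates the condition: |1 - -1| = 2 > 1.
Result: Not balanced


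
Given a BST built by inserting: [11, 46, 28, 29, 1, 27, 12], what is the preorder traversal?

Tree insertion order: [11, 46, 28, 29, 1, 27, 12]
Tree (level-order array): [11, 1, 46, None, None, 28, None, 27, 29, 12]
Preorder traversal: [11, 1, 46, 28, 27, 12, 29]


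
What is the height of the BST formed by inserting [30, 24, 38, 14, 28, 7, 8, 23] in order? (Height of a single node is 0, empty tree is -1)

Insertion order: [30, 24, 38, 14, 28, 7, 8, 23]
Tree (level-order array): [30, 24, 38, 14, 28, None, None, 7, 23, None, None, None, 8]
Compute height bottom-up (empty subtree = -1):
  height(8) = 1 + max(-1, -1) = 0
  height(7) = 1 + max(-1, 0) = 1
  height(23) = 1 + max(-1, -1) = 0
  height(14) = 1 + max(1, 0) = 2
  height(28) = 1 + max(-1, -1) = 0
  height(24) = 1 + max(2, 0) = 3
  height(38) = 1 + max(-1, -1) = 0
  height(30) = 1 + max(3, 0) = 4
Height = 4
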